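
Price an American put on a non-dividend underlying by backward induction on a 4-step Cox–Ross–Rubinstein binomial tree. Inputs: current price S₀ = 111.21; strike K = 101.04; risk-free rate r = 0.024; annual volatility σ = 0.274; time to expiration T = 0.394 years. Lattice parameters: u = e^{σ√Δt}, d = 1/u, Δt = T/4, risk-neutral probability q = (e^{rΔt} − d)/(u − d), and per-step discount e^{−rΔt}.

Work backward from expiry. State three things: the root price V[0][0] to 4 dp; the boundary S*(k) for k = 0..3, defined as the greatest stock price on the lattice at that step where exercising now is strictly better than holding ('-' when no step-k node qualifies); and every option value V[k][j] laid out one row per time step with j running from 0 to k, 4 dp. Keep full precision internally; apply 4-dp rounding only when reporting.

params: Δt=0.09850 u=1.08980 d=0.91760 q=0.49226 e^(-rΔt)=0.99764
t_4 payoffs: 22.1982 7.4024 0.0000 0.0000 0.0000
t_3: node(3,0) S=85.9218 payoff=15.1182 vs cont=14.8796 → 15.1182 [stop]  node(3,1) S=102.0463 payoff=0.0000 vs cont=3.7496 → 3.7496 [wait]  node(3,2) S=121.1966 payoff=0.0000 vs cont=0.0000 → 0.0000 [wait]  node(3,3) S=143.9409 payoff=0.0000 vs cont=0.0000 → 0.0000 [wait]  ⇒ S*(3)=85.9218
t_2: node(2,0) S=93.6376 payoff=7.4024 vs cont=9.4994 → 9.4994 [wait]  node(2,1) S=111.2100 payoff=0.0000 vs cont=1.8993 → 1.8993 [wait]  node(2,2) S=132.0801 payoff=0.0000 vs cont=0.0000 → 0.0000 [wait]  ⇒ S*(2)=-
t_1: node(1,0) S=102.0463 payoff=0.0000 vs cont=5.7446 → 5.7446 [wait]  node(1,1) S=121.1966 payoff=0.0000 vs cont=0.9621 → 0.9621 [wait]  ⇒ S*(1)=-
t_0: node(0,0) S=111.2100 payoff=0.0000 vs cont=3.3824 → 3.3824 [wait]  ⇒ S*(0)=-

price = 3.3824
boundary = - - - 85.9218
tree:
3.3824
5.7446 0.9621
9.4994 1.8993 0.0000
15.1182 3.7496 0.0000 0.0000
22.1982 7.4024 0.0000 0.0000 0.0000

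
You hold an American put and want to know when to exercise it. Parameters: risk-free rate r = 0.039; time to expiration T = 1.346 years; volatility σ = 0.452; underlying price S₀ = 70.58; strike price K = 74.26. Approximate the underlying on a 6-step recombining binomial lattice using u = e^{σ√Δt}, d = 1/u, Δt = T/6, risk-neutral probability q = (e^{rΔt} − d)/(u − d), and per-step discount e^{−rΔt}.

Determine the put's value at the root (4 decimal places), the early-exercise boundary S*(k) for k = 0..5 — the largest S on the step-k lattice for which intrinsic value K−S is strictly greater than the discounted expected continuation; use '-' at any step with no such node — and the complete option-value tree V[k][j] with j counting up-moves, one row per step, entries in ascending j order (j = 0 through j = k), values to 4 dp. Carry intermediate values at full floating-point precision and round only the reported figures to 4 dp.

params: Δt=0.22433 u=1.23873 d=0.80728 q=0.46705 e^(-rΔt)=0.99129
t_6 payoffs: 54.7244 44.2837 28.2629 3.6800 0.0000 0.0000 0.0000
t_5: node(5,0) S=24.1993 payoff=50.0607 vs cont=49.4138 → 50.0607 [stop]  node(5,1) S=37.1325 payoff=37.1275 vs cont=36.4806 → 37.1275 [stop]  node(5,2) S=56.9778 payoff=17.2822 vs cont=16.6353 → 17.2822 [stop]  node(5,3) S=87.4294 payoff=0.0000 vs cont=1.9442 → 1.9442 [wait]  node(5,4) S=134.1556 payoff=0.0000 vs cont=0.0000 → 0.0000 [wait]  node(5,5) S=205.8545 payoff=0.0000 vs cont=0.0000 → 0.0000 [wait]  ⇒ S*(5)=56.9778
t_4: node(4,0) S=29.9763 payoff=44.2837 vs cont=43.6368 → 44.2837 [stop]  node(4,1) S=45.9971 payoff=28.2629 vs cont=27.6161 → 28.2629 [stop]  node(4,2) S=70.5800 payoff=3.6800 vs cont=10.0304 → 10.0304 [wait]  node(4,3) S=108.3012 payoff=0.0000 vs cont=1.0271 → 1.0271 [wait]  node(4,4) S=166.1822 payoff=0.0000 vs cont=0.0000 → 0.0000 [wait]  ⇒ S*(4)=45.9971
t_3: node(3,0) S=37.1325 payoff=37.1275 vs cont=36.4806 → 37.1275 [stop]  node(3,1) S=56.9778 payoff=17.2822 vs cont=19.5754 → 19.5754 [wait]  node(3,2) S=87.4294 payoff=0.0000 vs cont=5.7747 → 5.7747 [wait]  node(3,3) S=134.1556 payoff=0.0000 vs cont=0.5426 → 0.5426 [wait]  ⇒ S*(3)=37.1325
t_2: node(2,0) S=45.9971 payoff=28.2629 vs cont=28.6778 → 28.6778 [wait]  node(2,1) S=70.5800 payoff=3.6800 vs cont=13.0154 → 13.0154 [wait]  node(2,2) S=108.3012 payoff=0.0000 vs cont=3.3020 → 3.3020 [wait]  ⇒ S*(2)=-
t_1: node(1,0) S=56.9778 payoff=17.2822 vs cont=21.1766 → 21.1766 [wait]  node(1,1) S=87.4294 payoff=0.0000 vs cont=8.4049 → 8.4049 [wait]  ⇒ S*(1)=-
t_0: node(0,0) S=70.5800 payoff=3.6800 vs cont=15.0791 → 15.0791 [wait]  ⇒ S*(0)=-

price = 15.0791
boundary = - - - 37.1325 45.9971 56.9778
tree:
15.0791
21.1766 8.4049
28.6778 13.0154 3.3020
37.1275 19.5754 5.7747 0.5426
44.2837 28.2629 10.0304 1.0271 0.0000
50.0607 37.1275 17.2822 1.9442 0.0000 0.0000
54.7244 44.2837 28.2629 3.6800 0.0000 0.0000 0.0000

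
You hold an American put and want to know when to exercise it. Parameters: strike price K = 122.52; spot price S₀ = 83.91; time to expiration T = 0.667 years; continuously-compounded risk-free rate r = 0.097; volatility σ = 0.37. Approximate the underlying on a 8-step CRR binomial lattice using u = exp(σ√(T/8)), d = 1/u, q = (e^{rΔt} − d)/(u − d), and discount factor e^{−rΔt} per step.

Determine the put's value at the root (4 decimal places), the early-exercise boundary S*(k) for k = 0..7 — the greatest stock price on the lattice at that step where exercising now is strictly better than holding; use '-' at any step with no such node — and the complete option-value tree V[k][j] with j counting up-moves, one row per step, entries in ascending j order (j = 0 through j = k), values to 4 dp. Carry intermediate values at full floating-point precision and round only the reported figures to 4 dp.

price = 38.6100
boundary = 83.9100 75.4076 83.9100 93.3710 83.9100 93.3710 83.9100 93.3710
tree:
38.6100
47.1124 29.2157
54.7532 38.6100 20.6987
61.6199 47.1124 29.1490 12.9490
67.7907 54.7532 38.6100 19.8577 6.5500
73.3363 61.6199 47.1124 29.1490 11.2906 2.1220
78.3200 67.7907 54.7532 38.6100 18.7102 4.3768 0.0000
82.7986 73.3363 61.6199 47.1124 29.1490 9.0278 0.0000 0.0000
86.8235 78.3200 67.7907 54.7532 38.6100 18.6212 0.0000 0.0000 0.0000

params: Δt=0.08338 u=1.11275 d=0.89867 q=0.51125 e^(-rΔt)=0.99195
t_8 payoffs: 86.8235 78.3200 67.7907 54.7532 38.6100 18.6212 0.0000 0.0000 0.0000
t_7: node(7,0) S=39.7214 payoff=82.7986 vs cont=81.8118 → 82.7986 [stop]  node(7,1) S=49.1837 payoff=73.3363 vs cont=72.3494 → 73.3363 [stop]  node(7,2) S=60.9001 payoff=61.6199 vs cont=60.6330 → 61.6199 [stop]  node(7,3) S=75.4076 payoff=47.1124 vs cont=46.1255 → 47.1124 [stop]  node(7,4) S=93.3710 payoff=29.1490 vs cont=28.1621 → 29.1490 [stop]  node(7,5) S=115.6137 payoff=6.9063 vs cont=9.0278 → 9.0278 [wait]  node(7,6) S=143.1549 payoff=0.0000 vs cont=0.0000 → 0.0000 [wait]  node(7,7) S=177.2569 payoff=0.0000 vs cont=0.0000 → 0.0000 [wait]  ⇒ S*(7)=93.3710
t_6: node(6,0) S=44.2000 payoff=78.3200 vs cont=77.3331 → 78.3200 [stop]  node(6,1) S=54.7293 payoff=67.7907 vs cont=66.8039 → 67.7907 [stop]  node(6,2) S=67.7668 payoff=54.7532 vs cont=53.7664 → 54.7532 [stop]  node(6,3) S=83.9100 payoff=38.6100 vs cont=37.6231 → 38.6100 [stop]  node(6,4) S=103.8988 payoff=18.6212 vs cont=18.7102 → 18.7102 [wait]  node(6,5) S=128.6494 payoff=0.0000 vs cont=4.3768 → 4.3768 [wait]  node(6,6) S=159.2959 payoff=0.0000 vs cont=0.0000 → 0.0000 [wait]  ⇒ S*(6)=83.9100
t_5: node(5,0) S=49.1837 payoff=73.3363 vs cont=72.3494 → 73.3363 [stop]  node(5,1) S=60.9001 payoff=61.6199 vs cont=60.6330 → 61.6199 [stop]  node(5,2) S=75.4076 payoff=47.1124 vs cont=46.1255 → 47.1124 [stop]  node(5,3) S=93.3710 payoff=29.1490 vs cont=28.2072 → 29.1490 [stop]  node(5,4) S=115.6137 payoff=6.9063 vs cont=11.2906 → 11.2906 [wait]  node(5,5) S=143.1549 payoff=0.0000 vs cont=2.1220 → 2.1220 [wait]  ⇒ S*(5)=93.3710
t_4: node(4,0) S=54.7293 payoff=67.7907 vs cont=66.8039 → 67.7907 [stop]  node(4,1) S=67.7668 payoff=54.7532 vs cont=53.7664 → 54.7532 [stop]  node(4,2) S=83.9100 payoff=38.6100 vs cont=37.6231 → 38.6100 [stop]  node(4,3) S=103.8988 payoff=18.6212 vs cont=19.8577 → 19.8577 [wait]  node(4,4) S=128.6494 payoff=0.0000 vs cont=6.5500 → 6.5500 [wait]  ⇒ S*(4)=83.9100
t_3: node(3,0) S=60.9001 payoff=61.6199 vs cont=60.6330 → 61.6199 [stop]  node(3,1) S=75.4076 payoff=47.1124 vs cont=46.1255 → 47.1124 [stop]  node(3,2) S=93.3710 payoff=29.1490 vs cont=28.7892 → 29.1490 [stop]  node(3,3) S=115.6137 payoff=6.9063 vs cont=12.9490 → 12.9490 [wait]  ⇒ S*(3)=93.3710
t_2: node(2,0) S=67.7668 payoff=54.7532 vs cont=53.7664 → 54.7532 [stop]  node(2,1) S=83.9100 payoff=38.6100 vs cont=37.6231 → 38.6100 [stop]  node(2,2) S=103.8988 payoff=18.6212 vs cont=20.6987 → 20.6987 [wait]  ⇒ S*(2)=83.9100
t_1: node(1,0) S=75.4076 payoff=47.1124 vs cont=46.1255 → 47.1124 [stop]  node(1,1) S=93.3710 payoff=29.1490 vs cont=29.2157 → 29.2157 [wait]  ⇒ S*(1)=75.4076
t_0: node(0,0) S=83.9100 payoff=38.6100 vs cont=37.6570 → 38.6100 [stop]  ⇒ S*(0)=83.9100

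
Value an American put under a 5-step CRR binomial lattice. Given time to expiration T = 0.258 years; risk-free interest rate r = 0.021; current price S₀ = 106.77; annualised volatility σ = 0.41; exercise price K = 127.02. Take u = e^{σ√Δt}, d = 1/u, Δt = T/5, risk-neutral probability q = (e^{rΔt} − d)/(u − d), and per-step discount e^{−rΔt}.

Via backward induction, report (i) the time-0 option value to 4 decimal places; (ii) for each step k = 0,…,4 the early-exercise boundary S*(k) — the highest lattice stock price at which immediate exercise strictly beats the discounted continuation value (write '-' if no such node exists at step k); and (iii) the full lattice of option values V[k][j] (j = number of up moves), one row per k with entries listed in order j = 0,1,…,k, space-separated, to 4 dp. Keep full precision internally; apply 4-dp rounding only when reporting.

params: Δt=0.05160 u=1.09761 d=0.91107 q=0.48255 e^(-rΔt)=0.99892
t_5 payoffs: 59.9990 46.2767 29.7449 9.8283 0.0000 0.0000
t_4: node(4,0) S=73.5629 payoff=53.4571 vs cont=53.3196 → 53.4571 [stop]  node(4,1) S=88.6245 payoff=38.3955 vs cont=38.2579 → 38.3955 [stop]  node(4,2) S=106.7700 payoff=20.2500 vs cont=20.1124 → 20.2500 [stop]  node(4,3) S=128.6307 payoff=0.0000 vs cont=5.0802 → 5.0802 [wait]  node(4,4) S=154.9672 payoff=0.0000 vs cont=0.0000 → 0.0000 [wait]  ⇒ S*(4)=106.7700
t_3: node(3,0) S=80.7433 payoff=46.2767 vs cont=46.1392 → 46.2767 [stop]  node(3,1) S=97.2751 payoff=29.7449 vs cont=29.6074 → 29.7449 [stop]  node(3,2) S=117.1917 payoff=9.8283 vs cont=12.9159 → 12.9159 [wait]  node(3,3) S=141.1862 payoff=0.0000 vs cont=2.6259 → 2.6259 [wait]  ⇒ S*(3)=97.2751
t_2: node(2,0) S=88.6245 payoff=38.3955 vs cont=38.2579 → 38.3955 [stop]  node(2,1) S=106.7700 payoff=20.2500 vs cont=21.6007 → 21.6007 [wait]  node(2,2) S=128.6307 payoff=0.0000 vs cont=7.9419 → 7.9419 [wait]  ⇒ S*(2)=88.6245
t_1: node(1,0) S=97.2751 payoff=29.7449 vs cont=30.2584 → 30.2584 [wait]  node(1,1) S=117.1917 payoff=9.8283 vs cont=14.9935 → 14.9935 [wait]  ⇒ S*(1)=-
t_0: node(0,0) S=106.7700 payoff=20.2500 vs cont=22.8676 → 22.8676 [wait]  ⇒ S*(0)=-

price = 22.8676
boundary = - - 88.6245 97.2751 106.7700
tree:
22.8676
30.2584 14.9935
38.3955 21.6007 7.9419
46.2767 29.7449 12.9159 2.6259
53.4571 38.3955 20.2500 5.0802 0.0000
59.9990 46.2767 29.7449 9.8283 0.0000 0.0000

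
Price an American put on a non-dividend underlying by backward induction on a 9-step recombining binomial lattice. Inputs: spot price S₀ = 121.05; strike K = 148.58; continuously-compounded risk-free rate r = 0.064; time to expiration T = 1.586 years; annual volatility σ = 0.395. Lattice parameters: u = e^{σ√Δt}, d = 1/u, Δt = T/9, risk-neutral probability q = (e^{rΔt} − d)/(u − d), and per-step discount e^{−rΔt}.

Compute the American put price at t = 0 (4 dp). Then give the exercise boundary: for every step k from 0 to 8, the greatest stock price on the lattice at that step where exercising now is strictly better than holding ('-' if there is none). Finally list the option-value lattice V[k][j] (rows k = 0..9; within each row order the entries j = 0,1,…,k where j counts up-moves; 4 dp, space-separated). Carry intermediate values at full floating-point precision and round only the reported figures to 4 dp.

params: Δt=0.17622 u=1.18036 d=0.84720 q=0.49269 e^(-rΔt)=0.98879
t_9 payoffs: 121.3626 110.6596 95.7478 74.9719 46.0262 5.6979 0.0000 0.0000 0.0000 0.0000
t_8: node(8,0) S=32.1262 payoff=116.4538 vs cont=114.7875 → 116.4538 [stop]  node(8,1) S=44.7596 payoff=103.8204 vs cont=102.1541 → 103.8204 [stop]  node(8,2) S=62.3609 payoff=86.2191 vs cont=84.5528 → 86.2191 [stop]  node(8,3) S=86.8837 payoff=61.6963 vs cont=60.0300 → 61.6963 [stop]  node(8,4) S=121.0500 payoff=27.5300 vs cont=25.8637 → 27.5300 [stop]  node(8,5) S=168.6518 payoff=0.0000 vs cont=2.8582 → 2.8582 [wait]  node(8,6) S=234.9727 payoff=0.0000 vs cont=0.0000 → 0.0000 [wait]  node(8,7) S=327.3736 payoff=0.0000 vs cont=0.0000 → 0.0000 [wait]  node(8,8) S=456.1103 payoff=0.0000 vs cont=0.0000 → 0.0000 [wait]  ⇒ S*(8)=121.0500
t_7: node(7,0) S=37.9204 payoff=110.6596 vs cont=108.9933 → 110.6596 [stop]  node(7,1) S=52.8322 payoff=95.7478 vs cont=94.0814 → 95.7478 [stop]  node(7,2) S=73.6081 payoff=74.9719 vs cont=73.3056 → 74.9719 [stop]  node(7,3) S=102.5538 payoff=46.0262 vs cont=44.3599 → 46.0262 [stop]  node(7,4) S=142.8821 payoff=5.6979 vs cont=15.2021 → 15.2021 [wait]  node(7,5) S=199.0693 payoff=0.0000 vs cont=1.4337 → 1.4337 [wait]  node(7,6) S=277.3515 payoff=0.0000 vs cont=0.0000 → 0.0000 [wait]  node(7,7) S=386.4175 payoff=0.0000 vs cont=0.0000 → 0.0000 [wait]  ⇒ S*(7)=102.5538
t_6: node(6,0) S=44.7596 payoff=103.8204 vs cont=102.1541 → 103.8204 [stop]  node(6,1) S=62.3609 payoff=86.2191 vs cont=84.5528 → 86.2191 [stop]  node(6,2) S=86.8837 payoff=61.6963 vs cont=60.0300 → 61.6963 [stop]  node(6,3) S=121.0500 payoff=27.5300 vs cont=30.4938 → 30.4938 [wait]  node(6,4) S=168.6518 payoff=0.0000 vs cont=8.3242 → 8.3242 [wait]  node(6,5) S=234.9727 payoff=0.0000 vs cont=0.7192 → 0.7192 [wait]  node(6,6) S=327.3736 payoff=0.0000 vs cont=0.0000 → 0.0000 [wait]  ⇒ S*(6)=86.8837
t_5: node(5,0) S=52.8322 payoff=95.7478 vs cont=94.0814 → 95.7478 [stop]  node(5,1) S=73.6081 payoff=74.9719 vs cont=73.3056 → 74.9719 [stop]  node(5,2) S=102.5538 payoff=46.0262 vs cont=45.8038 → 46.0262 [stop]  node(5,3) S=142.8821 payoff=5.6979 vs cont=19.3517 → 19.3517 [wait]  node(5,4) S=199.0693 payoff=0.0000 vs cont=4.5260 → 4.5260 [wait]  node(5,5) S=277.3515 payoff=0.0000 vs cont=0.3608 → 0.3608 [wait]  ⇒ S*(5)=102.5538
t_4: node(4,0) S=62.3609 payoff=86.2191 vs cont=84.5528 → 86.2191 [stop]  node(4,1) S=86.8837 payoff=61.6963 vs cont=60.0300 → 61.6963 [stop]  node(4,2) S=121.0500 payoff=27.5300 vs cont=32.5153 → 32.5153 [wait]  node(4,3) S=168.6518 payoff=0.0000 vs cont=11.9122 → 11.9122 [wait]  node(4,4) S=234.9727 payoff=0.0000 vs cont=2.4461 → 2.4461 [wait]  ⇒ S*(4)=86.8837
t_3: node(3,0) S=73.6081 payoff=74.9719 vs cont=73.3056 → 74.9719 [stop]  node(3,1) S=102.5538 payoff=46.0262 vs cont=46.7886 → 46.7886 [wait]  node(3,2) S=142.8821 payoff=5.6979 vs cont=22.1136 → 22.1136 [wait]  node(3,3) S=199.0693 payoff=0.0000 vs cont=7.1671 → 7.1671 [wait]  ⇒ S*(3)=73.6081
t_2: node(2,0) S=86.8837 payoff=61.6963 vs cont=60.4013 → 61.6963 [stop]  node(2,1) S=121.0500 payoff=27.5300 vs cont=34.2432 → 34.2432 [wait]  node(2,2) S=168.6518 payoff=0.0000 vs cont=14.5843 → 14.5843 [wait]  ⇒ S*(2)=86.8837
t_1: node(1,0) S=102.5538 payoff=46.0262 vs cont=47.6303 → 47.6303 [wait]  node(1,1) S=142.8821 payoff=5.6979 vs cont=24.2821 → 24.2821 [wait]  ⇒ S*(1)=-
t_0: node(0,0) S=121.0500 payoff=27.5300 vs cont=35.7219 → 35.7219 [wait]  ⇒ S*(0)=-

price = 35.7219
boundary = - - 86.8837 73.6081 86.8837 102.5538 86.8837 102.5538 121.0500
tree:
35.7219
47.6303 24.2821
61.6963 34.2432 14.5843
74.9719 46.7886 22.1136 7.1671
86.2191 61.6963 32.5153 11.9122 2.4461
95.7478 74.9719 46.0262 19.3517 4.5260 0.3608
103.8204 86.2191 61.6963 30.4938 8.3242 0.7192 0.0000
110.6596 95.7478 74.9719 46.0262 15.2021 1.4337 0.0000 0.0000
116.4538 103.8204 86.2191 61.6963 27.5300 2.8582 0.0000 0.0000 0.0000
121.3626 110.6596 95.7478 74.9719 46.0262 5.6979 0.0000 0.0000 0.0000 0.0000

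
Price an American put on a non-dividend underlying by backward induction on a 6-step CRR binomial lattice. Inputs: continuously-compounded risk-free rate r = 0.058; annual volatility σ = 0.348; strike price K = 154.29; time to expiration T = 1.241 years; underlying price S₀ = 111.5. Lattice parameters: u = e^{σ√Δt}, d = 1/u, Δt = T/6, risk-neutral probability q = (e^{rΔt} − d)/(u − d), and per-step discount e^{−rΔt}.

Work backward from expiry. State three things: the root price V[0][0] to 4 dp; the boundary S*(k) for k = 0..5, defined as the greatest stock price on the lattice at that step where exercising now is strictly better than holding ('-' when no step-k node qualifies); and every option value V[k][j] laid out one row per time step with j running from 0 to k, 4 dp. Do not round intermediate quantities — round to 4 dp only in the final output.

Δt=0.20683  u=1.17148  d=0.85362  q=0.49848  discount=0.98808
step 6 (expiry): payoffs max(K−S,0) = 111.1511 95.0879 73.0432 42.7900 1.2716 0.0000 0.0000
step 5: (k=5,j=0): S=50.5363, (K−S)⁺=103.7537, hold=101.9139 ⇒ V=103.7537 exercise | (k=5,j=1): S=69.3540, (K−S)⁺=84.9360, hold=83.0961 ⇒ V=84.9360 exercise | (k=5,j=2): S=95.1789, (K−S)⁺=59.1111, hold=57.2713 ⇒ V=59.1111 exercise | (k=5,j=3): S=130.6199, (K−S)⁺=23.6701, hold=21.8303 ⇒ V=23.6701 exercise | (k=5,j=4): S=179.2577, (K−S)⁺=0.0000, hold=0.6301 ⇒ V=0.6301 continue | (k=5,j=5): S=246.0065, (K−S)⁺=0.0000, hold=0.0000 ⇒ V=0.0000 continue  boundary S*=130.6199
step 4: (k=4,j=0): S=59.2021, (K−S)⁺=95.0879, hold=93.2480 ⇒ V=95.0879 exercise | (k=4,j=1): S=81.2468, (K−S)⁺=73.0432, hold=71.2034 ⇒ V=73.0432 exercise | (k=4,j=2): S=111.5000, (K−S)⁺=42.7900, hold=40.9501 ⇒ V=42.7900 exercise | (k=4,j=3): S=153.0184, (K−S)⁺=1.2716, hold=12.0398 ⇒ V=12.0398 continue | (k=4,j=4): S=209.9966, (K−S)⁺=0.0000, hold=0.3123 ⇒ V=0.3123 continue  boundary S*=111.5000
step 3: (k=3,j=0): S=69.3540, (K−S)⁺=84.9360, hold=83.0961 ⇒ V=84.9360 exercise | (k=3,j=1): S=95.1789, (K−S)⁺=59.1111, hold=57.2713 ⇒ V=59.1111 exercise | (k=3,j=2): S=130.6199, (K−S)⁺=23.6701, hold=27.1340 ⇒ V=27.1340 continue | (k=3,j=3): S=179.2577, (K−S)⁺=0.0000, hold=6.1199 ⇒ V=6.1199 continue  boundary S*=95.1789
step 2: (k=2,j=0): S=81.2468, (K−S)⁺=73.0432, hold=71.2034 ⇒ V=73.0432 exercise | (k=2,j=1): S=111.5000, (K−S)⁺=42.7900, hold=42.6562 ⇒ V=42.7900 exercise | (k=2,j=2): S=153.0184, (K−S)⁺=1.2716, hold=16.4602 ⇒ V=16.4602 continue  boundary S*=111.5000
step 1: (k=1,j=0): S=95.1789, (K−S)⁺=59.1111, hold=57.2713 ⇒ V=59.1111 exercise | (k=1,j=1): S=130.6199, (K−S)⁺=23.6701, hold=29.3112 ⇒ V=29.3112 continue  boundary S*=95.1789
step 0: (k=0,j=0): S=111.5000, (K−S)⁺=42.7900, hold=43.7286 ⇒ V=43.7286 continue  boundary S*=-

price = 43.7286
boundary = - 95.1789 111.5000 95.1789 111.5000 130.6199
tree:
43.7286
59.1111 29.3112
73.0432 42.7900 16.4602
84.9360 59.1111 27.1340 6.1199
95.0879 73.0432 42.7900 12.0398 0.3123
103.7537 84.9360 59.1111 23.6701 0.6301 0.0000
111.1511 95.0879 73.0432 42.7900 1.2716 0.0000 0.0000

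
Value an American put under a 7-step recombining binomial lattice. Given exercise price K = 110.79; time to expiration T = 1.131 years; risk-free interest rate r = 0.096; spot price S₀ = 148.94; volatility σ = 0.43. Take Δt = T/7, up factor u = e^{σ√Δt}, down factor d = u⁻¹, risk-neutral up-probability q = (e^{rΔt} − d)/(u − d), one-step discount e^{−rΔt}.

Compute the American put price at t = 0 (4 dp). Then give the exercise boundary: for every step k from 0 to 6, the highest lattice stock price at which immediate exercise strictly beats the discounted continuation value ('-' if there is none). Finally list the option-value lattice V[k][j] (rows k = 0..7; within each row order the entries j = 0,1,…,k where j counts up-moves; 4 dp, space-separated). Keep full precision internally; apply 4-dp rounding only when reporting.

Δt=0.16157  u=1.18868  d=0.84127  q=0.50189  discount=0.98461
step 7 (expiry): payoffs max(K−S,0) = 66.3720 48.0292 22.1116 0.0000 0.0000 0.0000 0.0000 0.0000
step 6: (k=6,j=0): S=52.7988, (K−S)⁺=57.9912, hold=56.2860 ⇒ V=57.9912 exercise | (k=6,j=1): S=74.6024, (K−S)⁺=36.1876, hold=34.4824 ⇒ V=36.1876 exercise | (k=6,j=2): S=105.4101, (K−S)⁺=5.3799, hold=10.8445 ⇒ V=10.8445 continue | (k=6,j=3): S=148.9400, (K−S)⁺=0.0000, hold=0.0000 ⇒ V=0.0000 continue | (k=6,j=4): S=210.4459, (K−S)⁺=0.0000, hold=0.0000 ⇒ V=0.0000 continue | (k=6,j=5): S=297.3512, (K−S)⁺=0.0000, hold=0.0000 ⇒ V=0.0000 continue | (k=6,j=6): S=420.1446, (K−S)⁺=0.0000, hold=0.0000 ⇒ V=0.0000 continue  boundary S*=74.6024
step 5: (k=5,j=0): S=62.7608, (K−S)⁺=48.0292, hold=46.3240 ⇒ V=48.0292 exercise | (k=5,j=1): S=88.6784, (K−S)⁺=22.1116, hold=23.1069 ⇒ V=23.1069 continue | (k=5,j=2): S=125.2988, (K−S)⁺=0.0000, hold=5.3186 ⇒ V=5.3186 continue | (k=5,j=3): S=177.0418, (K−S)⁺=0.0000, hold=0.0000 ⇒ V=0.0000 continue | (k=5,j=4): S=250.1526, (K−S)⁺=0.0000, hold=0.0000 ⇒ V=0.0000 continue | (k=5,j=5): S=353.4551, (K−S)⁺=0.0000, hold=0.0000 ⇒ V=0.0000 continue  boundary S*=62.7608
step 4: (k=4,j=0): S=74.6024, (K−S)⁺=36.1876, hold=34.9742 ⇒ V=36.1876 exercise | (k=4,j=1): S=105.4101, (K−S)⁺=5.3799, hold=13.9608 ⇒ V=13.9608 continue | (k=4,j=2): S=148.9400, (K−S)⁺=0.0000, hold=2.6085 ⇒ V=2.6085 continue | (k=4,j=3): S=210.4459, (K−S)⁺=0.0000, hold=0.0000 ⇒ V=0.0000 continue | (k=4,j=4): S=297.3512, (K−S)⁺=0.0000, hold=0.0000 ⇒ V=0.0000 continue  boundary S*=74.6024
step 3: (k=3,j=0): S=88.6784, (K−S)⁺=22.1116, hold=24.6469 ⇒ V=24.6469 continue | (k=3,j=1): S=125.2988, (K−S)⁺=0.0000, hold=8.1360 ⇒ V=8.1360 continue | (k=3,j=2): S=177.0418, (K−S)⁺=0.0000, hold=1.2793 ⇒ V=1.2793 continue | (k=3,j=3): S=250.1526, (K−S)⁺=0.0000, hold=0.0000 ⇒ V=0.0000 continue  boundary S*=-
step 2: (k=2,j=0): S=105.4101, (K−S)⁺=5.3799, hold=16.1084 ⇒ V=16.1084 continue | (k=2,j=1): S=148.9400, (K−S)⁺=0.0000, hold=4.6224 ⇒ V=4.6224 continue | (k=2,j=2): S=210.4459, (K−S)⁺=0.0000, hold=0.6274 ⇒ V=0.6274 continue  boundary S*=-
step 1: (k=1,j=0): S=125.2988, (K−S)⁺=0.0000, hold=10.1845 ⇒ V=10.1845 continue | (k=1,j=1): S=177.0418, (K−S)⁺=0.0000, hold=2.5771 ⇒ V=2.5771 continue  boundary S*=-
step 0: (k=0,j=0): S=148.9400, (K−S)⁺=0.0000, hold=6.2684 ⇒ V=6.2684 continue  boundary S*=-

price = 6.2684
boundary = - - - - 74.6024 62.7608 74.6024
tree:
6.2684
10.1845 2.5771
16.1084 4.6224 0.6274
24.6469 8.1360 1.2793 0.0000
36.1876 13.9608 2.6085 0.0000 0.0000
48.0292 23.1069 5.3186 0.0000 0.0000 0.0000
57.9912 36.1876 10.8445 0.0000 0.0000 0.0000 0.0000
66.3720 48.0292 22.1116 0.0000 0.0000 0.0000 0.0000 0.0000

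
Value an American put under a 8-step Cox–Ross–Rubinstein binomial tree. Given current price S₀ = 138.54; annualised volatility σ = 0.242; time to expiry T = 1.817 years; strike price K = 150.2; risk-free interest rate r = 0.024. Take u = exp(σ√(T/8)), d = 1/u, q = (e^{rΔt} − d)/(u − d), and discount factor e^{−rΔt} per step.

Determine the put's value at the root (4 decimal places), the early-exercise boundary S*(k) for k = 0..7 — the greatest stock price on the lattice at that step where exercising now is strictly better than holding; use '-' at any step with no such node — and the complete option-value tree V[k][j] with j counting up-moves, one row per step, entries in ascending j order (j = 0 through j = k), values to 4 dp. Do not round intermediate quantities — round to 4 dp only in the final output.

params: Δt=0.22712 u=1.12225 d=0.89107 q=0.49484 e^(-rΔt)=0.99456
t_8 payoffs: 95.1354 80.8497 62.8578 40.1983 11.6600 0.0000 0.0000 0.0000 0.0000
t_7: node(7,0) S=61.7960 payoff=88.4040 vs cont=87.5875 → 88.4040 [stop]  node(7,1) S=77.8280 payoff=72.3720 vs cont=71.5555 → 72.3720 [stop]  node(7,2) S=98.0193 payoff=52.1807 vs cont=51.3642 → 52.1807 [stop]  node(7,3) S=123.4489 payoff=26.7511 vs cont=25.9345 → 26.7511 [stop]  node(7,4) S=155.4759 payoff=0.0000 vs cont=5.8581 → 5.8581 [wait]  node(7,5) S=195.8117 payoff=0.0000 vs cont=0.0000 → 0.0000 [wait]  node(7,6) S=246.6120 payoff=0.0000 vs cont=0.0000 → 0.0000 [wait]  node(7,7) S=310.5918 payoff=0.0000 vs cont=0.0000 → 0.0000 [wait]  ⇒ S*(7)=123.4489
t_6: node(6,0) S=69.3503 payoff=80.8497 vs cont=80.0332 → 80.8497 [stop]  node(6,1) S=87.3422 payoff=62.8578 vs cont=62.0413 → 62.8578 [stop]  node(6,2) S=110.0017 payoff=40.1983 vs cont=39.3818 → 40.1983 [stop]  node(6,3) S=138.5400 payoff=11.6600 vs cont=16.3231 → 16.3231 [wait]  node(6,4) S=174.4821 payoff=0.0000 vs cont=2.9432 → 2.9432 [wait]  node(6,5) S=219.7488 payoff=0.0000 vs cont=0.0000 → 0.0000 [wait]  node(6,6) S=276.7592 payoff=0.0000 vs cont=0.0000 → 0.0000 [wait]  ⇒ S*(6)=110.0017
t_5: node(5,0) S=77.8280 payoff=72.3720 vs cont=71.5555 → 72.3720 [stop]  node(5,1) S=98.0193 payoff=52.1807 vs cont=51.3642 → 52.1807 [stop]  node(5,2) S=123.4489 payoff=26.7511 vs cont=28.2295 → 28.2295 [wait]  node(5,3) S=155.4759 payoff=0.0000 vs cont=9.6494 → 9.6494 [wait]  node(5,4) S=195.8117 payoff=0.0000 vs cont=1.4787 → 1.4787 [wait]  node(5,5) S=246.6120 payoff=0.0000 vs cont=0.0000 → 0.0000 [wait]  ⇒ S*(5)=98.0193
t_4: node(4,0) S=87.3422 payoff=62.8578 vs cont=62.0413 → 62.8578 [stop]  node(4,1) S=110.0017 payoff=40.1983 vs cont=40.1094 → 40.1983 [stop]  node(4,2) S=138.5400 payoff=11.6600 vs cont=18.9318 → 18.9318 [wait]  node(4,3) S=174.4821 payoff=0.0000 vs cont=5.5757 → 5.5757 [wait]  node(4,4) S=219.7488 payoff=0.0000 vs cont=0.7429 → 0.7429 [wait]  ⇒ S*(4)=110.0017
t_3: node(3,0) S=98.0193 payoff=52.1807 vs cont=51.3642 → 52.1807 [stop]  node(3,1) S=123.4489 payoff=26.7511 vs cont=29.5134 → 29.5134 [wait]  node(3,2) S=155.4759 payoff=0.0000 vs cont=12.2556 → 12.2556 [wait]  node(3,3) S=195.8117 payoff=0.0000 vs cont=3.1669 → 3.1669 [wait]  ⇒ S*(3)=98.0193
t_2: node(2,0) S=110.0017 payoff=40.1983 vs cont=40.7412 → 40.7412 [wait]  node(2,1) S=138.5400 payoff=11.6600 vs cont=20.8595 → 20.8595 [wait]  node(2,2) S=174.4821 payoff=0.0000 vs cont=7.7160 → 7.7160 [wait]  ⇒ S*(2)=-
t_1: node(1,0) S=123.4489 payoff=26.7511 vs cont=30.7349 → 30.7349 [wait]  node(1,1) S=155.4759 payoff=0.0000 vs cont=14.2775 → 14.2775 [wait]  ⇒ S*(1)=-
t_0: node(0,0) S=138.5400 payoff=11.6600 vs cont=22.4683 → 22.4683 [wait]  ⇒ S*(0)=-

price = 22.4683
boundary = - - - 98.0193 110.0017 98.0193 110.0017 123.4489
tree:
22.4683
30.7349 14.2775
40.7412 20.8595 7.7160
52.1807 29.5134 12.2556 3.1669
62.8578 40.1983 18.9318 5.5757 0.7429
72.3720 52.1807 28.2295 9.6494 1.4787 0.0000
80.8497 62.8578 40.1983 16.3231 2.9432 0.0000 0.0000
88.4040 72.3720 52.1807 26.7511 5.8581 0.0000 0.0000 0.0000
95.1354 80.8497 62.8578 40.1983 11.6600 0.0000 0.0000 0.0000 0.0000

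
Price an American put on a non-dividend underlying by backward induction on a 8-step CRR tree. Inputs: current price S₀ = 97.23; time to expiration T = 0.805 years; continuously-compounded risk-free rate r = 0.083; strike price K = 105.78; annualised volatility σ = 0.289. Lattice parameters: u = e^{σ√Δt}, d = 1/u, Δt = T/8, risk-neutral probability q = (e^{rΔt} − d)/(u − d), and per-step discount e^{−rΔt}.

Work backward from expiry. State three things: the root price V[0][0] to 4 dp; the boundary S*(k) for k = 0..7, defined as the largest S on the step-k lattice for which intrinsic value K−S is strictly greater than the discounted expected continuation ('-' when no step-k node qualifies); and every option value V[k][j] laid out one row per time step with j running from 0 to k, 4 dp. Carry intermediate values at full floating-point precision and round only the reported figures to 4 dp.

Δt=0.10063, u=1.09601, d=0.91240, q=0.52278, disc=e^(-rΔt)=0.99168
k=8 terminal: V=max(K-S,0) → 59.0830 49.6860 38.3979 24.8383 8.5500 0.0000 0.0000 0.0000 0.0000
k=7: j=0 S=51.1803 intr=54.5997 cont=53.7199 V=54.5997[EX]; j=1 S=61.4795 intr=44.3005 cont=43.4207 V=44.3005[EX]; j=2 S=73.8514 intr=31.9286 cont=31.0489 V=31.9286[EX]; j=3 S=88.7128 intr=17.0672 cont=16.1874 V=17.0672[EX]; j=4 S=106.5649 intr=0.0000 cont=4.0463 V=4.0463[hold]; j=5 S=128.0095 intr=0.0000 cont=0.0000 V=0.0000[hold]; j=6 S=153.7694 intr=0.0000 cont=0.0000 V=0.0000[hold]; j=7 S=184.7132 intr=0.0000 cont=0.0000 V=0.0000[hold]  S*(7)=88.7128
k=6: j=0 S=56.0940 intr=49.6860 cont=48.8062 V=49.6860[EX]; j=1 S=67.3821 intr=38.3979 cont=37.5181 V=38.3979[EX]; j=2 S=80.9417 intr=24.8383 cont=23.9585 V=24.8383[EX]; j=3 S=97.2300 intr=8.5500 cont=10.1749 V=10.1749[hold]; j=4 S=116.7960 intr=0.0000 cont=1.9149 V=1.9149[hold]; j=5 S=140.2995 intr=0.0000 cont=0.0000 V=0.0000[hold]; j=6 S=168.5326 intr=0.0000 cont=0.0000 V=0.0000[hold]  S*(6)=80.9417
k=5: j=0 S=61.4795 intr=44.3005 cont=43.4207 V=44.3005[EX]; j=1 S=73.8514 intr=31.9286 cont=31.0489 V=31.9286[EX]; j=2 S=88.7128 intr=17.0672 cont=17.0298 V=17.0672[EX]; j=3 S=106.5649 intr=0.0000 cont=5.8081 V=5.8081[hold]; j=4 S=128.0095 intr=0.0000 cont=0.9063 V=0.9063[hold]; j=5 S=153.7694 intr=0.0000 cont=0.0000 V=0.0000[hold]  S*(5)=88.7128
k=4: j=0 S=67.3821 intr=38.3979 cont=37.5181 V=38.3979[EX]; j=1 S=80.9417 intr=24.8383 cont=23.9585 V=24.8383[EX]; j=2 S=97.2300 intr=8.5500 cont=11.0882 V=11.0882[hold]; j=3 S=116.7960 intr=0.0000 cont=3.2185 V=3.2185[hold]; j=4 S=140.2995 intr=0.0000 cont=0.4289 V=0.4289[hold]  S*(4)=80.9417
k=3: j=0 S=73.8514 intr=31.9286 cont=31.0489 V=31.9286[EX]; j=1 S=88.7128 intr=17.0672 cont=17.5033 V=17.5033[hold]; j=2 S=106.5649 intr=0.0000 cont=6.9161 V=6.9161[hold]; j=3 S=128.0095 intr=0.0000 cont=1.7455 V=1.7455[hold]  S*(3)=73.8514
k=2: j=0 S=80.9417 intr=24.8383 cont=24.1846 V=24.8383[EX]; j=1 S=97.2300 intr=8.5500 cont=11.8690 V=11.8690[hold]; j=2 S=116.7960 intr=0.0000 cont=4.1780 V=4.1780[hold]  S*(2)=80.9417
k=1: j=0 S=88.7128 intr=17.0672 cont=17.9081 V=17.9081[hold]; j=1 S=106.5649 intr=0.0000 cont=7.7831 V=7.7831[hold]  S*(1)=-
k=0: j=0 S=97.2300 intr=8.5500 cont=12.5101 V=12.5101[hold]  S*(0)=-

price = 12.5101
boundary = - - 80.9417 73.8514 80.9417 88.7128 80.9417 88.7128
tree:
12.5101
17.9081 7.7831
24.8383 11.8690 4.1780
31.9286 17.5033 6.9161 1.7455
38.3979 24.8383 11.0882 3.2185 0.4289
44.3005 31.9286 17.0672 5.8081 0.9063 0.0000
49.6860 38.3979 24.8383 10.1749 1.9149 0.0000 0.0000
54.5997 44.3005 31.9286 17.0672 4.0463 0.0000 0.0000 0.0000
59.0830 49.6860 38.3979 24.8383 8.5500 0.0000 0.0000 0.0000 0.0000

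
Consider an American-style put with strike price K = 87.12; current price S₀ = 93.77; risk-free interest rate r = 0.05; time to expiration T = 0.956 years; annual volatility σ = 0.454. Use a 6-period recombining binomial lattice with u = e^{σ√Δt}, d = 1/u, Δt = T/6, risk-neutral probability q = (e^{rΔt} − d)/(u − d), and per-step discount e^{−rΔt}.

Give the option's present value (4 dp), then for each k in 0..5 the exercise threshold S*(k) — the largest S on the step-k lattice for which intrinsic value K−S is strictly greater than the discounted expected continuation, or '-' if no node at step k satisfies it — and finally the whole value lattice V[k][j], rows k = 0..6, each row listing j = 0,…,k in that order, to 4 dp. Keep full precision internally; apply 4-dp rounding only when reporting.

price = 11.1315
boundary = - - - 54.4445 45.4203 54.4445
tree:
11.1315
16.5472 5.3747
23.7608 8.9082 1.5870
32.6755 14.3757 3.0572 0.0000
41.6997 22.3279 5.8897 0.0000 0.0000
49.2281 32.6755 11.3463 0.0000 0.0000 0.0000
55.5086 41.6997 21.8585 0.0000 0.0000 0.0000 0.0000

Δt=0.15933  u=1.19868  d=0.83425  q=0.47677  discount=0.99206
step 6 (expiry): payoffs max(K−S,0) = 55.5086 41.6997 21.8585 0.0000 0.0000 0.0000 0.0000
step 5: (k=5,j=0): S=37.8919, (K−S)⁺=49.2281, hold=48.5368 ⇒ V=49.2281 exercise | (k=5,j=1): S=54.4445, (K−S)⁺=32.6755, hold=31.9842 ⇒ V=32.6755 exercise | (k=5,j=2): S=78.2277, (K−S)⁺=8.8923, hold=11.3463 ⇒ V=11.3463 continue | (k=5,j=3): S=112.4003, (K−S)⁺=0.0000, hold=0.0000 ⇒ V=0.0000 continue | (k=5,j=4): S=161.5006, (K−S)⁺=0.0000, hold=0.0000 ⇒ V=0.0000 continue | (k=5,j=5): S=232.0496, (K−S)⁺=0.0000, hold=0.0000 ⇒ V=0.0000 continue  boundary S*=54.4445
step 4: (k=4,j=0): S=45.4203, (K−S)⁺=41.6997, hold=41.0084 ⇒ V=41.6997 exercise | (k=4,j=1): S=65.2615, (K−S)⁺=21.8585, hold=22.3279 ⇒ V=22.3279 continue | (k=4,j=2): S=93.7700, (K−S)⁺=0.0000, hold=5.8897 ⇒ V=5.8897 continue | (k=4,j=3): S=134.7320, (K−S)⁺=0.0000, hold=0.0000 ⇒ V=0.0000 continue | (k=4,j=4): S=193.5876, (K−S)⁺=0.0000, hold=0.0000 ⇒ V=0.0000 continue  boundary S*=45.4203
step 3: (k=3,j=0): S=54.4445, (K−S)⁺=32.6755, hold=32.2063 ⇒ V=32.6755 exercise | (k=3,j=1): S=78.2277, (K−S)⁺=8.8923, hold=14.3757 ⇒ V=14.3757 continue | (k=3,j=2): S=112.4003, (K−S)⁺=0.0000, hold=3.0572 ⇒ V=3.0572 continue | (k=3,j=3): S=161.5006, (K−S)⁺=0.0000, hold=0.0000 ⇒ V=0.0000 continue  boundary S*=54.4445
step 2: (k=2,j=0): S=65.2615, (K−S)⁺=21.8585, hold=23.7608 ⇒ V=23.7608 continue | (k=2,j=1): S=93.7700, (K−S)⁺=0.0000, hold=8.9082 ⇒ V=8.9082 continue | (k=2,j=2): S=134.7320, (K−S)⁺=0.0000, hold=1.5870 ⇒ V=1.5870 continue  boundary S*=-
step 1: (k=1,j=0): S=78.2277, (K−S)⁺=8.8923, hold=16.5472 ⇒ V=16.5472 continue | (k=1,j=1): S=112.4003, (K−S)⁺=0.0000, hold=5.3747 ⇒ V=5.3747 continue  boundary S*=-
step 0: (k=0,j=0): S=93.7700, (K−S)⁺=0.0000, hold=11.1315 ⇒ V=11.1315 continue  boundary S*=-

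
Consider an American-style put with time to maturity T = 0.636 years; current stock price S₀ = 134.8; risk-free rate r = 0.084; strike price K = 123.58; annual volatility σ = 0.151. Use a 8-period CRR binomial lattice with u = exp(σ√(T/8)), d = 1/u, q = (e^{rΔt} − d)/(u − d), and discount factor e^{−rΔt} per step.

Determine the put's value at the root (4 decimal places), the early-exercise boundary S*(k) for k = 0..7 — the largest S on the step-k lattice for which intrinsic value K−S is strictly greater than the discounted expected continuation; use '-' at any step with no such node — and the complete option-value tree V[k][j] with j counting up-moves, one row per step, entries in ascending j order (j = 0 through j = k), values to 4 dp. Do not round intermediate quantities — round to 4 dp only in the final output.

Δt=0.07950, u=1.04349, d=0.95832, q=0.56802, disc=e^(-rΔt)=0.99334
k=8 terminal: V=max(K-S,0) → 27.6914 19.1686 9.8884 0.0000 0.0000 0.0000 0.0000 0.0000 0.0000
k=7: j=0 S=100.0593 intr=23.5207 cont=22.6982 V=23.5207[EX]; j=1 S=108.9528 intr=14.6272 cont=13.8047 V=14.6272[EX]; j=2 S=118.6367 intr=4.9433 cont=4.2431 V=4.9433[EX]; j=3 S=129.1813 intr=0.0000 cont=0.0000 V=0.0000[hold]; j=4 S=140.6631 intr=0.0000 cont=0.0000 V=0.0000[hold]; j=5 S=153.1655 intr=0.0000 cont=0.0000 V=0.0000[hold]; j=6 S=166.7791 intr=0.0000 cont=0.0000 V=0.0000[hold]; j=7 S=181.6027 intr=0.0000 cont=0.0000 V=0.0000[hold]  S*(7)=118.6367
k=6: j=0 S=104.4114 intr=19.1686 cont=18.3461 V=19.1686[EX]; j=1 S=113.6916 intr=9.8884 cont=9.0658 V=9.8884[EX]; j=2 S=123.7967 intr=0.0000 cont=2.1212 V=2.1212[hold]; j=3 S=134.8000 intr=0.0000 cont=0.0000 V=0.0000[hold]; j=4 S=146.7812 intr=0.0000 cont=0.0000 V=0.0000[hold]; j=5 S=159.8274 intr=0.0000 cont=0.0000 V=0.0000[hold]; j=6 S=174.0331 intr=0.0000 cont=0.0000 V=0.0000[hold]  S*(6)=113.6916
k=5: j=0 S=108.9528 intr=14.6272 cont=13.8047 V=14.6272[EX]; j=1 S=118.6367 intr=4.9433 cont=5.4400 V=5.4400[hold]; j=2 S=129.1813 intr=0.0000 cont=0.9102 V=0.9102[hold]; j=3 S=140.6631 intr=0.0000 cont=0.0000 V=0.0000[hold]; j=4 S=153.1655 intr=0.0000 cont=0.0000 V=0.0000[hold]; j=5 S=166.7791 intr=0.0000 cont=0.0000 V=0.0000[hold]  S*(5)=108.9528
k=4: j=0 S=113.6916 intr=9.8884 cont=9.3461 V=9.8884[EX]; j=1 S=123.7967 intr=0.0000 cont=2.8479 V=2.8479[hold]; j=2 S=134.8000 intr=0.0000 cont=0.3906 V=0.3906[hold]; j=3 S=146.7812 intr=0.0000 cont=0.0000 V=0.0000[hold]; j=4 S=159.8274 intr=0.0000 cont=0.0000 V=0.0000[hold]  S*(4)=113.6916
k=3: j=0 S=118.6367 intr=4.9433 cont=5.8500 V=5.8500[hold]; j=1 S=129.1813 intr=0.0000 cont=1.4424 V=1.4424[hold]; j=2 S=140.6631 intr=0.0000 cont=0.1676 V=0.1676[hold]; j=3 S=153.1655 intr=0.0000 cont=0.0000 V=0.0000[hold]  S*(3)=-
k=2: j=0 S=123.7967 intr=0.0000 cont=3.3241 V=3.3241[hold]; j=1 S=134.8000 intr=0.0000 cont=0.7135 V=0.7135[hold]; j=2 S=146.7812 intr=0.0000 cont=0.0719 V=0.0719[hold]  S*(2)=-
k=1: j=0 S=129.1813 intr=0.0000 cont=1.8290 V=1.8290[hold]; j=1 S=140.6631 intr=0.0000 cont=0.3467 V=0.3467[hold]  S*(1)=-
k=0: j=0 S=134.8000 intr=0.0000 cont=0.9805 V=0.9805[hold]  S*(0)=-

price = 0.9805
boundary = - - - - 113.6916 108.9528 113.6916 118.6367
tree:
0.9805
1.8290 0.3467
3.3241 0.7135 0.0719
5.8500 1.4424 0.1676 0.0000
9.8884 2.8479 0.3906 0.0000 0.0000
14.6272 5.4400 0.9102 0.0000 0.0000 0.0000
19.1686 9.8884 2.1212 0.0000 0.0000 0.0000 0.0000
23.5207 14.6272 4.9433 0.0000 0.0000 0.0000 0.0000 0.0000
27.6914 19.1686 9.8884 0.0000 0.0000 0.0000 0.0000 0.0000 0.0000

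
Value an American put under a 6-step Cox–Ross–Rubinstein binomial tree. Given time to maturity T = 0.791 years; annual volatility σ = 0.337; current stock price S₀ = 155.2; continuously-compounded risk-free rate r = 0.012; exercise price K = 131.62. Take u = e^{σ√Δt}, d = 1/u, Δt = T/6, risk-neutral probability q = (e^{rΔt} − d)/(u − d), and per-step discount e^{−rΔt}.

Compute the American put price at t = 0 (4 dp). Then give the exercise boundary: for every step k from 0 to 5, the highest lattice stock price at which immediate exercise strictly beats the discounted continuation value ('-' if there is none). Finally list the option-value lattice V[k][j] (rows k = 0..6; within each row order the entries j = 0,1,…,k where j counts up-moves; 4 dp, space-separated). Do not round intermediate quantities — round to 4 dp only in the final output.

Δt=0.13183  u=1.13016  d=0.88483  q=0.47590  discount=0.99842
step 6 (expiry): payoffs max(K−S,0) = 57.1386 36.4875 10.1104 0.0000 0.0000 0.0000 0.0000
step 5: (k=5,j=0): S=84.1760, (K−S)⁺=47.4440, hold=47.2359 ⇒ V=47.4440 exercise | (k=5,j=1): S=107.5152, (K−S)⁺=24.1048, hold=23.8968 ⇒ V=24.1048 exercise | (k=5,j=2): S=137.3255, (K−S)⁺=0.0000, hold=5.2905 ⇒ V=5.2905 continue | (k=5,j=3): S=175.4011, (K−S)⁺=0.0000, hold=0.0000 ⇒ V=0.0000 continue | (k=5,j=4): S=224.0339, (K−S)⁺=0.0000, hold=0.0000 ⇒ V=0.0000 continue | (k=5,j=5): S=286.1508, (K−S)⁺=0.0000, hold=0.0000 ⇒ V=0.0000 continue  boundary S*=107.5152
step 4: (k=4,j=0): S=95.1325, (K−S)⁺=36.4875, hold=36.2794 ⇒ V=36.4875 exercise | (k=4,j=1): S=121.5096, (K−S)⁺=10.1104, hold=15.1271 ⇒ V=15.1271 continue | (k=4,j=2): S=155.2000, (K−S)⁺=0.0000, hold=2.7684 ⇒ V=2.7684 continue | (k=4,j=3): S=198.2317, (K−S)⁺=0.0000, hold=0.0000 ⇒ V=0.0000 continue | (k=4,j=4): S=253.1945, (K−S)⁺=0.0000, hold=0.0000 ⇒ V=0.0000 continue  boundary S*=95.1325
step 3: (k=3,j=0): S=107.5152, (K−S)⁺=24.1048, hold=26.2804 ⇒ V=26.2804 continue | (k=3,j=1): S=137.3255, (K−S)⁺=0.0000, hold=9.2309 ⇒ V=9.2309 continue | (k=3,j=2): S=175.4011, (K−S)⁺=0.0000, hold=1.4486 ⇒ V=1.4486 continue | (k=3,j=3): S=224.0339, (K−S)⁺=0.0000, hold=0.0000 ⇒ V=0.0000 continue  boundary S*=-
step 2: (k=2,j=0): S=121.5096, (K−S)⁺=10.1104, hold=18.1378 ⇒ V=18.1378 continue | (k=2,j=1): S=155.2000, (K−S)⁺=0.0000, hold=5.5186 ⇒ V=5.5186 continue | (k=2,j=2): S=198.2317, (K−S)⁺=0.0000, hold=0.7580 ⇒ V=0.7580 continue  boundary S*=-
step 1: (k=1,j=0): S=137.3255, (K−S)⁺=0.0000, hold=12.1131 ⇒ V=12.1131 continue | (k=1,j=1): S=175.4011, (K−S)⁺=0.0000, hold=3.2479 ⇒ V=3.2479 continue  boundary S*=-
step 0: (k=0,j=0): S=155.2000, (K−S)⁺=0.0000, hold=7.8817 ⇒ V=7.8817 continue  boundary S*=-

price = 7.8817
boundary = - - - - 95.1325 107.5152
tree:
7.8817
12.1131 3.2479
18.1378 5.5186 0.7580
26.2804 9.2309 1.4486 0.0000
36.4875 15.1271 2.7684 0.0000 0.0000
47.4440 24.1048 5.2905 0.0000 0.0000 0.0000
57.1386 36.4875 10.1104 0.0000 0.0000 0.0000 0.0000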